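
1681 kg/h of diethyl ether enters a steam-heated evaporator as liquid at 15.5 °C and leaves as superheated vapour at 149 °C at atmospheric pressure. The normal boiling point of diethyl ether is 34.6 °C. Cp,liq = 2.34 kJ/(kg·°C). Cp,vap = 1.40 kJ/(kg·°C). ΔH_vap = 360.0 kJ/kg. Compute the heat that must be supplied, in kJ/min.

Q = 15800 kJ/min

liquid 15.5→34.6 °C: 44.694 kJ/kg
vaporisation at 34.6 °C: 360 kJ/kg
vapour 34.6→149 °C: 160.16 kJ/kg
Δh = 44.694 + 360 + 160.16 = 564.85 kJ/kg
Q = ṁ·Δh = 1681 kg/h × 564.85 kJ/kg = 949520 kJ/h
|Q| = 263.76 kW = 15825 kJ/min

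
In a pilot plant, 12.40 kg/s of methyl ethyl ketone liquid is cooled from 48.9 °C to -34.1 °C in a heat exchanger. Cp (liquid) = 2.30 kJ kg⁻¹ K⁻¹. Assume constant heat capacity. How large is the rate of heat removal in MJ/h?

Q = ṁ·Cp·ΔT = 12.40 × 2.30 × (-34.1 − 48.9) = -2367.2 kJ/s
Cooling duty = 8521.8 MJ/h

Q_c = 8520 MJ/h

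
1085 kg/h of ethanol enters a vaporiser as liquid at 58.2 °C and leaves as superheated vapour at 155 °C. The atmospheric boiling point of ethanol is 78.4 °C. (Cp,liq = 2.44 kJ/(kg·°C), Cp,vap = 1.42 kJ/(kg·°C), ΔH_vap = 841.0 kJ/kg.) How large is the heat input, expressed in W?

Q = 301000 W

liquid 58.2→78.4 °C: 49.288 kJ/kg
vaporisation at 78.4 °C: 841 kJ/kg
vapour 78.4→155 °C: 108.77 kJ/kg
Δh = 49.288 + 841 + 108.77 = 999.06 kJ/kg
Q = ṁ·Δh = 1085 kg/h × 999.06 kJ/kg = 1.084e+06 kJ/h
|Q| = 301.11 kW = 301110 W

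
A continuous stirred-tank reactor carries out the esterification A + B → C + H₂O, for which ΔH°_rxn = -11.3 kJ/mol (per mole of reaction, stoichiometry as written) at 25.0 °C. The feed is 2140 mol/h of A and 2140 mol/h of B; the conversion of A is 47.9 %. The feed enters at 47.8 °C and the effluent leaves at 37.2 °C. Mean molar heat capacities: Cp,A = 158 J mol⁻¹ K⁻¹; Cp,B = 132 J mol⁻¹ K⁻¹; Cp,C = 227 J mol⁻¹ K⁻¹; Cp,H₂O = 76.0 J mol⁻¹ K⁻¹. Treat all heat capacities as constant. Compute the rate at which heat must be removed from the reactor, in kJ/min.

Q_out = 300 kJ/min

Extent of reaction ξ = 0.479 × 2140 = 1025.1 mol/h
Reaction term: ξ·ΔH°_rxn = 1025.1 × -11.3 = -11583 kJ/h
Sensible, feed 47.8→25 °C: -14150 kJ/h
Outlet flows (mol/h): A 1114.9, B 1114.9, C 1025.1, H₂O 1025.1
Sensible, products 25→37.2 °C: 7733.9 kJ/h
Q = ΔH = -17999 kJ/h = -4.9997 kW
Heat removed = 299.98 kJ/min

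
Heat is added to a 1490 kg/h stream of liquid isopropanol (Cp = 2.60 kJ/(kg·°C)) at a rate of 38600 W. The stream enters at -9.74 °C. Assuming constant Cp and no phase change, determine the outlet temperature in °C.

T_out = 26.1 °C

Q = 38600 W = 138960 kJ/h
ΔT = Q/(ṁ·Cp) = 138960/(1490×2.60) = 35.87 K
T_out = -9.74 + 35.87 = 26.13 °C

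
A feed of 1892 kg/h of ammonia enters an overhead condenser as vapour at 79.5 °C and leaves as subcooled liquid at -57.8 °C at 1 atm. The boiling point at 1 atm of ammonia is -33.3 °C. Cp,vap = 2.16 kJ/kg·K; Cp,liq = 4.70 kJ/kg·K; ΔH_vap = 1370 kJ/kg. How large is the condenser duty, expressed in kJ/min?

vapour 79.5→-33.3 °C: -243.65 kJ/kg
condensation at -33.3 °C: -1370 kJ/kg
liquid -33.3→-57.8 °C: -115.15 kJ/kg
Δh = -243.65 + -1370 + -115.15 = -1728.8 kJ/kg
Q = ṁ·Δh = 1892 kg/h × -1728.8 kJ/kg = -3.2709e+06 kJ/h
|Q| = 908.58 kW = 54515 kJ/min

Q_c = 54500 kJ/min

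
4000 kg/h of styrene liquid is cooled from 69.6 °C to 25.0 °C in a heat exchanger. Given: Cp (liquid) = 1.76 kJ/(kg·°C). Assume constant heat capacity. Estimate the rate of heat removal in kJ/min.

Q = ṁ·Cp·ΔT = 4000 × 1.76 × (25.0 − 69.6) = -313980 kJ/h
Converting: 313980 / 3600 s = 87.218 kW
Cooling duty = 5233.1 kJ/min

Q_c = 5230 kJ/min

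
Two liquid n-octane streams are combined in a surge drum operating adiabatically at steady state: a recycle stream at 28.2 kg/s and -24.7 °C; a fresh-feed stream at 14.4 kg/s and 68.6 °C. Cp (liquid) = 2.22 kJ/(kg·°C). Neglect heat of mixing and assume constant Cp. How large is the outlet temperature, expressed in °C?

Adiabatic, steady state ⇒ Σ ṁᵢCp,ᵢ(T_out − Tᵢ) = 0
T_out = Σ ṁᵢCp,ᵢTᵢ / Σ ṁᵢCp,ᵢ
      = 646.69 / 94.572 = 6.838 °C

T_out = 6.84 °C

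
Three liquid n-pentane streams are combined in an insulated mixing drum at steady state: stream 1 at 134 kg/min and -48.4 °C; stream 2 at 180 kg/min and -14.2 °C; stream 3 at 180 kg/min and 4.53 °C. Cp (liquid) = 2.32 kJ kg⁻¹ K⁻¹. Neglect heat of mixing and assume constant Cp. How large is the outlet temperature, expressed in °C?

No heat crosses the boundary, so H_out = H_in.
T_out = Σ ṁᵢCp,ᵢTᵢ / Σ ṁᵢCp,ᵢ
      = -19085 / 1146.1 = -16.652 °C

T_out = -16.7 °C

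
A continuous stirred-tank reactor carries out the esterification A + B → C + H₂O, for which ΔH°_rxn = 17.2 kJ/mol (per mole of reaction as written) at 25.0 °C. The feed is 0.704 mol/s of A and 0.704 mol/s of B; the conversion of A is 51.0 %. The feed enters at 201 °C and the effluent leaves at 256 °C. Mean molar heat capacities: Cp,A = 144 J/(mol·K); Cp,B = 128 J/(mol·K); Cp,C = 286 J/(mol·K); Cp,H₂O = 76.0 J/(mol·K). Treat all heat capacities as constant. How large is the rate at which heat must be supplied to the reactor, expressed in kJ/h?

Extent of reaction ξ = 0.510 × 0.704 = 0.35904 mol/s
Reaction term: ξ·ΔH°_rxn = 0.35904 × 17.2 = 6.1755 kJ/s
Sensible, feed 201→25 °C: -33.702 kJ/s
Outlet flows (mol/s): A 0.34496, B 0.34496, C 0.35904, H₂O 0.35904
Sensible, products 25→256 °C: 51.698 kJ/s
Q = ΔH = 24.172 kJ/s = 24.172 kW
Heat supplied = 87018 kJ/h

Q_in = 87000 kJ/h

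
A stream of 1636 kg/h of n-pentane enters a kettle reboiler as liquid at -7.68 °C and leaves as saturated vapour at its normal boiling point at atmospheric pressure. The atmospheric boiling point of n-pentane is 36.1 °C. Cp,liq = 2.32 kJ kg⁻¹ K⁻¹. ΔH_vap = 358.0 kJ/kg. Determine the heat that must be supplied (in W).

liquid -7.68→36.1 °C: 101.57 kJ/kg
vaporisation at 36.1 °C: 358 kJ/kg
Δh = 101.57 + 358 = 459.57 kJ/kg
Q = ṁ·Δh = 1636 kg/h × 459.57 kJ/kg = 751860 kJ/h
|Q| = 208.85 kW = 208850 W

Q = 209000 W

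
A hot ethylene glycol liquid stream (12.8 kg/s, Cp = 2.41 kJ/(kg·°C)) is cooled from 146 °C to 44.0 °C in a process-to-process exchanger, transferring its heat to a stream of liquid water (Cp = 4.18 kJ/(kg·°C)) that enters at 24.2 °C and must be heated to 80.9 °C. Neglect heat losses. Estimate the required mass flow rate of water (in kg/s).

Heat released by hot stream: Q = 12.8 × 2.41 × (146 − 44.0) = 3146.5 kJ/s
Energy balance on cold side (adiabatic exchanger): Q = ṁ_c·Cp_c·(T_c,out − T_c,in)
ṁ_c = 3146.5 / [4.18 × (80.9 − 24.2)] = 13.276 kg/s

ṁ_c = 13.3 kg/s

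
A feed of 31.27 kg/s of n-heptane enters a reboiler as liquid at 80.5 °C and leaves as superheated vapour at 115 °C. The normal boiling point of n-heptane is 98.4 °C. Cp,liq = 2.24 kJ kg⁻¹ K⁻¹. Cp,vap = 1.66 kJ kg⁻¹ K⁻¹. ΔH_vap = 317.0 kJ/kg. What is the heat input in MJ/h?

liquid 80.5→98.4 °C: 40.096 kJ/kg
vaporisation at 98.4 °C: 317 kJ/kg
vapour 98.4→115 °C: 27.556 kJ/kg
Δh = 40.096 + 317 + 27.556 = 384.65 kJ/kg
Q = ṁ·Δh = 31.27 kg/s × 384.65 kJ/kg = 12028 kJ/s
|Q| = 12028 kW = 43301 MJ/h

Q = 43300 MJ/h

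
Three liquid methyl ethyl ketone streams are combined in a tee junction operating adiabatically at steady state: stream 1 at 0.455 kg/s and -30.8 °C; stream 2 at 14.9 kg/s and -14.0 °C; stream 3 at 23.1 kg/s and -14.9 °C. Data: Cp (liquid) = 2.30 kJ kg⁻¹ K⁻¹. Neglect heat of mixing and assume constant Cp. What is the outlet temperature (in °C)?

No heat crosses the boundary, so H_out = H_in.
T_out = Σ ṁᵢCp,ᵢTᵢ / Σ ṁᵢCp,ᵢ
      = -1303.6 / 88.447 = -14.739 °C

T_out = -14.7 °C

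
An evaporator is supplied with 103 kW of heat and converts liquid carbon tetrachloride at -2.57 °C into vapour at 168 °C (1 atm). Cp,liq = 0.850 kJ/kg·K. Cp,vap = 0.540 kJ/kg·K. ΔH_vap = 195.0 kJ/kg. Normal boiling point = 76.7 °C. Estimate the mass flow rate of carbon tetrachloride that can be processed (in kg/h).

ṁ = 1190 kg/h

Δh = 0.850×(76.7−-2.57) + 195.0 + 0.540×(168−76.7) = 311.68 kJ/kg
Q = 103 kW = 103 kJ/s = 370800 kJ/h
ṁ = Q/Δh = 370800 / 311.68 = 1189.7 kg/h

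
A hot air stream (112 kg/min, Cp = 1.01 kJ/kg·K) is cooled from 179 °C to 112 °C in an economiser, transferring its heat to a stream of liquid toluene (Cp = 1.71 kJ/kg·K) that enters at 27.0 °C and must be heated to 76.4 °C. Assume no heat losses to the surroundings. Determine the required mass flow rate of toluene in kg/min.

Heat released by hot stream: Q = 112 × 1.01 × (179 − 112) = 7579 kJ/min
Energy balance on cold side (adiabatic exchanger): Q = ṁ_c·Cp_c·(T_c,out − T_c,in)
ṁ_c = 7579 / [1.71 × (76.4 − 27.0)] = 89.72 kg/min

ṁ_c = 89.7 kg/min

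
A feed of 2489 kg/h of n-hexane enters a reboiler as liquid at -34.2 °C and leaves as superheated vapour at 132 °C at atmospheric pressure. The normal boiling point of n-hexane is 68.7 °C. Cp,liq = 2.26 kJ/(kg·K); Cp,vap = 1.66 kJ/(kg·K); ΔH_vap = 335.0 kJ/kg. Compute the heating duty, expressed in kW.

Q = 465 kW

liquid -34.2→68.7 °C: 232.55 kJ/kg
vaporisation at 68.7 °C: 335 kJ/kg
vapour 68.7→132 °C: 105.08 kJ/kg
Δh = 232.55 + 335 + 105.08 = 672.63 kJ/kg
Q = ṁ·Δh = 2489 kg/h × 672.63 kJ/kg = 1.6742e+06 kJ/h
|Q| = 465.05 kW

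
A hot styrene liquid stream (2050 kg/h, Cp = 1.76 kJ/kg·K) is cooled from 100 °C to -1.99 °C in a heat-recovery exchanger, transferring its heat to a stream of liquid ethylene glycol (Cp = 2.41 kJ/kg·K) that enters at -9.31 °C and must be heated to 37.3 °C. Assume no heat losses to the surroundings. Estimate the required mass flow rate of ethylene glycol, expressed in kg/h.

ṁ_c = 3280 kg/h

Heat released by hot stream: Q = 2050 × 1.76 × (100 − -1.99) = 367980 kJ/h
Energy balance on cold side (adiabatic exchanger): Q = ṁ_c·Cp_c·(T_c,out − T_c,in)
ṁ_c = 367980 / [2.41 × (37.3 − -9.31)] = 3275.9 kg/h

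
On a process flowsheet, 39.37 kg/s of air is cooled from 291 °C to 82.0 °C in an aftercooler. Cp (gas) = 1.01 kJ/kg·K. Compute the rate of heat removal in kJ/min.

Q = ṁ·Cp·ΔT = 39.37 × 1.01 × (82.0 − 291) = -8310.6 kJ/s
Cooling duty = 498640 kJ/min

Q_c = 499000 kJ/min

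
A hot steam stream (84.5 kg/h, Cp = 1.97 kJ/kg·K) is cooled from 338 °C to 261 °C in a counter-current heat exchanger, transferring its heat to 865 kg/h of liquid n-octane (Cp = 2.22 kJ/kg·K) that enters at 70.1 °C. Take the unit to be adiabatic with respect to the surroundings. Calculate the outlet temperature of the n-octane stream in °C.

Heat released by hot stream: Q = 84.5 × 1.97 × (338 − 261) = 12818 kJ/h
Energy balance on cold side (adiabatic exchanger): Q = ṁ_c·Cp_c·(T_c,out − T_c,in)
T_c,out = 70.1 + 12818/(865 × 2.22) = 76.775 °C

T_c,out = 76.8 °C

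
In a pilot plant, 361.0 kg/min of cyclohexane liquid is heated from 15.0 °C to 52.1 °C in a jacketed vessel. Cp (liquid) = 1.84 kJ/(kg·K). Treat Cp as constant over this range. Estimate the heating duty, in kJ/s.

Q = 411 kJ/s

Q = ṁ·Cp·ΔT = 361.0 × 1.84 × (52.1 − 15.0) = 24643 kJ/min
Converting: 24643 / 60 s = 410.72 kW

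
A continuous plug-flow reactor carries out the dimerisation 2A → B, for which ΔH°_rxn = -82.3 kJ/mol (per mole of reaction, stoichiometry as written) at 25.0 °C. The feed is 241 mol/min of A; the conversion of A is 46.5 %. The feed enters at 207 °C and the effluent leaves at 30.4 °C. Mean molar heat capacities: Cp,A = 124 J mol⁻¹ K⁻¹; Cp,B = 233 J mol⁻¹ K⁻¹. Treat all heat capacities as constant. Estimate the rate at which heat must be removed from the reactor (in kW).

Q_out = 165 kW

Extent of reaction ξ = 0.465 × 241 / 2 = 56.033 mol/min
Reaction term: ξ·ΔH°_rxn = 56.033 × -82.3 = -4611.5 kJ/min
Sensible, feed 207→25 °C: -5438.9 kJ/min
Outlet flows (mol/min): A 128.94, B 56.033
Sensible, products 25→30.4 °C: 156.83 kJ/min
Q = ΔH = -9893.5 kJ/min = -164.89 kW
Heat removed = 164.89 kW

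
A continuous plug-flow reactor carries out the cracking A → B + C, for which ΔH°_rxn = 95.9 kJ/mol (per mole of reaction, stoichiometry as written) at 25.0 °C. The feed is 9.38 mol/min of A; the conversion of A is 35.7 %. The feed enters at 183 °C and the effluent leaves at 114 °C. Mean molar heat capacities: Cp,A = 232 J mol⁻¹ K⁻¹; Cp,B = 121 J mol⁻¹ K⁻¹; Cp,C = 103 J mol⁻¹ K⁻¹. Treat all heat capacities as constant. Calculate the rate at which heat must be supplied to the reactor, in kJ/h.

Q_in = 10100 kJ/h

Extent of reaction ξ = 0.357 × 9.38 = 3.3487 mol/min
Reaction term: ξ·ΔH°_rxn = 3.3487 × 95.9 = 321.14 kJ/min
Sensible, feed 183→25 °C: -343.83 kJ/min
Outlet flows (mol/min): A 6.0313, B 3.3487, C 3.3487
Sensible, products 25→114 °C: 191.29 kJ/min
Q = ΔH = 168.6 kJ/min = 2.81 kW
Heat supplied = 10116 kJ/h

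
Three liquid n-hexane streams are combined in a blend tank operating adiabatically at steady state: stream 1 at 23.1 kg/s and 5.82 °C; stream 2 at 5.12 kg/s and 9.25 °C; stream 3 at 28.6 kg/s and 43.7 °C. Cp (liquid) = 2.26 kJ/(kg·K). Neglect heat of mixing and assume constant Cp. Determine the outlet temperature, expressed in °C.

T_out = 25.2 °C

Energy balance with Q = 0: Σ ṁᵢCp,ᵢ(T_out − Tᵢ) = 0
T_out = Σ ṁᵢCp,ᵢTᵢ / Σ ṁᵢCp,ᵢ
      = 3235.5 / 128.41 = 25.196 °C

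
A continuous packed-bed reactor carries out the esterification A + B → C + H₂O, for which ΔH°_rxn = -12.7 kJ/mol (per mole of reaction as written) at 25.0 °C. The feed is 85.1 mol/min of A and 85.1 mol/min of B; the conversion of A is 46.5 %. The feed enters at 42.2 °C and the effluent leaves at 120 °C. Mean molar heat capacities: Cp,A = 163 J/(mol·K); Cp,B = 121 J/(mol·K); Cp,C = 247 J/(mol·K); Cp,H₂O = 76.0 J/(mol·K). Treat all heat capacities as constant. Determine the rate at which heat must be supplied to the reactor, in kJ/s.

Extent of reaction ξ = 0.465 × 85.1 = 39.572 mol/min
Reaction term: ξ·ΔH°_rxn = 39.572 × -12.7 = -502.56 kJ/min
Sensible, feed 42.2→25 °C: -415.7 kJ/min
Outlet flows (mol/min): A 45.528, B 45.528, C 39.572, H₂O 39.572
Sensible, products 25→120 °C: 2442.6 kJ/min
Q = ΔH = 1524.4 kJ/min = 25.406 kW
Heat supplied = 25.406 kJ/s

Q_in = 25.4 kJ/s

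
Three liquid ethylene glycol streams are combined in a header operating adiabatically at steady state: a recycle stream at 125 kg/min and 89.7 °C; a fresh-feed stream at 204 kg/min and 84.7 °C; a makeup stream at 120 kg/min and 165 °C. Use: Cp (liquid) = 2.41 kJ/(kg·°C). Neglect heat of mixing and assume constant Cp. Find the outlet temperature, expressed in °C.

No heat crosses the boundary, so H_out = H_in.
Σ ṁᵢCp,ᵢTᵢ = 125×2.41×89.7 + 204×2.41×84.7 + 120×2.41×165 = 116380
Σ ṁᵢCp,ᵢ = 125×2.41 + 204×2.41 + 120×2.41 = 1082.1
T_out = 116380 / 1082.1 = 107.55 °C

T_out = 108 °C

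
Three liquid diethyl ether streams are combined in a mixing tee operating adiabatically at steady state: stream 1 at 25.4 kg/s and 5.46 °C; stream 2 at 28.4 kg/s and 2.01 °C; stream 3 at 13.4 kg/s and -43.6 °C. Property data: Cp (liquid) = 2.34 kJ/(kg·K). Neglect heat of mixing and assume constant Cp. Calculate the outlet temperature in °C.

Energy balance with Q = 0: Σ ṁᵢCp,ᵢ(T_out − Tᵢ) = 0
T_out = Σ ṁᵢCp,ᵢTᵢ / Σ ṁᵢCp,ᵢ
      = -909.02 / 157.25 = -5.7808 °C

T_out = -5.78 °C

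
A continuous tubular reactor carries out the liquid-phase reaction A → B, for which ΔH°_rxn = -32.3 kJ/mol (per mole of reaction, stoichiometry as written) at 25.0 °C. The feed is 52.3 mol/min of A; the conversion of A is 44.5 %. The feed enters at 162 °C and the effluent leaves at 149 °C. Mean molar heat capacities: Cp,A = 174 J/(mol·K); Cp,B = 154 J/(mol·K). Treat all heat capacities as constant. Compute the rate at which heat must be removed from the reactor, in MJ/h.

Q_out = 55.7 MJ/h

Extent of reaction ξ = 0.445 × 52.3 = 23.273 mol/min
Reaction term: ξ·ΔH°_rxn = 23.273 × -32.3 = -751.73 kJ/min
Sensible, feed 162→25 °C: -1246.7 kJ/min
Outlet flows (mol/min): A 29.026, B 23.273
Sensible, products 25→149 °C: 1070.7 kJ/min
Q = ΔH = -927.75 kJ/min = -15.463 kW
Heat removed = 55.665 MJ/h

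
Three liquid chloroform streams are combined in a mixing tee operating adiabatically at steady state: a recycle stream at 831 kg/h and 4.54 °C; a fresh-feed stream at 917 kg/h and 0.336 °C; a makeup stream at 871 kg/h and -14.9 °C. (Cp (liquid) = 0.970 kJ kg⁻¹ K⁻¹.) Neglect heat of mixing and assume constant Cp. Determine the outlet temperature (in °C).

No heat crosses the boundary, so H_out = H_in.
T_out = Σ ṁᵢCp,ᵢTᵢ / Σ ṁᵢCp,ᵢ
      = -8630.1 / 2540.4 = -3.3971 °C

T_out = -3.40 °C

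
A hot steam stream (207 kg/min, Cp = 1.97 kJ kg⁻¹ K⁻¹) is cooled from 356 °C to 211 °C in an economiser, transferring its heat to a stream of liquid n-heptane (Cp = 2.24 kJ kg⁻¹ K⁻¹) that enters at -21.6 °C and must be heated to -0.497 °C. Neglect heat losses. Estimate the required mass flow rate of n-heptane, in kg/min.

ṁ_c = 1250 kg/min

Heat released by hot stream: Q = 207 × 1.97 × (356 − 211) = 59130 kJ/min
Energy balance on cold side (adiabatic exchanger): Q = ṁ_c·Cp_c·(T_c,out − T_c,in)
ṁ_c = 59130 / [2.24 × (-0.497 − -21.6)] = 1250.9 kg/min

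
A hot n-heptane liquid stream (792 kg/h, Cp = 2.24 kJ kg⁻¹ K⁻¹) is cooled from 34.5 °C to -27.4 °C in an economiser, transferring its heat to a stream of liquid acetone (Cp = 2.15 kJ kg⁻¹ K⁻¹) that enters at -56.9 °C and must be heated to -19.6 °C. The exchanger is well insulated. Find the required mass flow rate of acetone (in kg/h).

ṁ_c = 1370 kg/h

Heat released by hot stream: Q = 792 × 2.24 × (34.5 − -27.4) = 109820 kJ/h
Energy balance on cold side (adiabatic exchanger): Q = ṁ_c·Cp_c·(T_c,out − T_c,in)
ṁ_c = 109820 / [2.15 × (-19.6 − -56.9)] = 1369.4 kg/h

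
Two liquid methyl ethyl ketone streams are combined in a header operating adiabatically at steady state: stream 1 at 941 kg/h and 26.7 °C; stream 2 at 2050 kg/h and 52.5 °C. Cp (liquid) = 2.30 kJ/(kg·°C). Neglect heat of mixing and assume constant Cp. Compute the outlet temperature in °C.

T_out = 44.4 °C

Adiabatic, steady state ⇒ Σ ṁᵢCp,ᵢ(T_out − Tᵢ) = 0
Σ ṁᵢCp,ᵢTᵢ = 941×2.30×26.7 + 2050×2.30×52.5 = 305320
Σ ṁᵢCp,ᵢ = 941×2.30 + 2050×2.30 = 6879.3
T_out = 305320 / 6879.3 = 44.383 °C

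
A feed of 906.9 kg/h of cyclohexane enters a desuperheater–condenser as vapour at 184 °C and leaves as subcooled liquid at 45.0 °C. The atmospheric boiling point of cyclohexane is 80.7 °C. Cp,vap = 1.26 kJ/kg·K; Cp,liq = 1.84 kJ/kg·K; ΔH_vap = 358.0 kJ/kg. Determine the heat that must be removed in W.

vapour 184→80.7 °C: -130.16 kJ/kg
condensation at 80.7 °C: -358 kJ/kg
liquid 80.7→45.0 °C: -65.688 kJ/kg
Δh = -130.16 + -358 + -65.688 = -553.85 kJ/kg
Q = ṁ·Δh = 906.9 kg/h × -553.85 kJ/kg = -502280 kJ/h
|Q| = 139.52 kW = 139520 W

Q_c = 140000 W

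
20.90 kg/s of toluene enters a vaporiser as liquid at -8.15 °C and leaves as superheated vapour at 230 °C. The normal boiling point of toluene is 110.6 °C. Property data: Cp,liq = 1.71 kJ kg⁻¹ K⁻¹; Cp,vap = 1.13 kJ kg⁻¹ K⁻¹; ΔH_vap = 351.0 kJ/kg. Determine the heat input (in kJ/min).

Q = 864000 kJ/min

liquid -8.15→110.6 °C: 203.06 kJ/kg
vaporisation at 110.6 °C: 351 kJ/kg
vapour 110.6→230 °C: 134.92 kJ/kg
Δh = 203.06 + 351 + 134.92 = 688.98 kJ/kg
Q = ṁ·Δh = 20.90 kg/s × 688.98 kJ/kg = 14400 kJ/s
|Q| = 14400 kW = 863990 kJ/min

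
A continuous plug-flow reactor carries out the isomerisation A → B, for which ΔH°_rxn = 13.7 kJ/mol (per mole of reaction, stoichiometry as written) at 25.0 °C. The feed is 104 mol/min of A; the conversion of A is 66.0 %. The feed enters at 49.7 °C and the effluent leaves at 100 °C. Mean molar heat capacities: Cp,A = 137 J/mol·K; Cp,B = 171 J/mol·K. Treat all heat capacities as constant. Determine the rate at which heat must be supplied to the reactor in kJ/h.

Q_in = 110000 kJ/h

Extent of reaction ξ = 0.660 × 104 = 68.64 mol/min
Reaction term: ξ·ΔH°_rxn = 68.64 × 13.7 = 940.37 kJ/min
Sensible, feed 49.7→25 °C: -351.93 kJ/min
Outlet flows (mol/min): A 35.36, B 68.64
Sensible, products 25→100 °C: 1243.6 kJ/min
Q = ΔH = 1832.1 kJ/min = 30.535 kW
Heat supplied = 109920 kJ/h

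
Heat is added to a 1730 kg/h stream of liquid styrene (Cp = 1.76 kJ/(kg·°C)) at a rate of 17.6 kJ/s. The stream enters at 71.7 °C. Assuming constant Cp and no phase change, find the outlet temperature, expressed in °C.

T_out = 92.5 °C

Q = 17.6 kJ/s = 63360 kJ/h
ΔT = Q/(ṁ·Cp) = 63360/(1730×1.76) = 20.809 K
T_out = 71.7 + 20.809 = 92.509 °C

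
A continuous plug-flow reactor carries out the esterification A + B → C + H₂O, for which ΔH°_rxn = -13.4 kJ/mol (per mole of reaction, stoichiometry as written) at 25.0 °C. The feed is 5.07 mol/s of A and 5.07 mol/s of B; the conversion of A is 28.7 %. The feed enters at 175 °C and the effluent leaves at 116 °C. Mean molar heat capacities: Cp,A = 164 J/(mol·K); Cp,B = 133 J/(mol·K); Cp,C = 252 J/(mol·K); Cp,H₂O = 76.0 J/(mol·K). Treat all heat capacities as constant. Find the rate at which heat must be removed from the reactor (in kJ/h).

Extent of reaction ξ = 0.287 × 5.07 = 1.4551 mol/s
Reaction term: ξ·ΔH°_rxn = 1.4551 × -13.4 = -19.498 kJ/s
Sensible, feed 175→25 °C: -225.87 kJ/s
Outlet flows (mol/s): A 3.6149, B 3.6149, C 1.4551, H₂O 1.4551
Sensible, products 25→116 °C: 141.13 kJ/s
Q = ΔH = -104.24 kJ/s = -104.24 kW
Heat removed = 375250 kJ/h

Q_out = 375000 kJ/h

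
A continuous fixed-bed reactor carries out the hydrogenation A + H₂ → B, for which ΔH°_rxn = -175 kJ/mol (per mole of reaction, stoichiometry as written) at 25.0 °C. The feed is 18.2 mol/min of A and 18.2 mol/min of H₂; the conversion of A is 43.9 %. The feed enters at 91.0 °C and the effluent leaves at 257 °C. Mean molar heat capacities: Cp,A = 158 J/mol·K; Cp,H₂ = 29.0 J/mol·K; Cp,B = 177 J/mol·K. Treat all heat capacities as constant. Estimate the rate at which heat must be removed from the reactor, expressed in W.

Extent of reaction ξ = 0.439 × 18.2 = 7.9898 mol/min
Reaction term: ξ·ΔH°_rxn = 7.9898 × -175 = -1398.2 kJ/min
Sensible, feed 91.0→25 °C: -224.62 kJ/min
Outlet flows (mol/min): A 10.21, H₂ 10.21, B 7.9898
Sensible, products 25→257 °C: 771.05 kJ/min
Q = ΔH = -851.79 kJ/min = -14.196 kW
Heat removed = 14196 W

Q_out = 14200 W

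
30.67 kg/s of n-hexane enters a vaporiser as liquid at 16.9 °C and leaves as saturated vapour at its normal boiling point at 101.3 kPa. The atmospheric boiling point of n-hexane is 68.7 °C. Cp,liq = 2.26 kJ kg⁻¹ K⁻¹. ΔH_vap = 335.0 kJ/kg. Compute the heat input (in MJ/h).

liquid 16.9→68.7 °C: 117.07 kJ/kg
vaporisation at 68.7 °C: 335 kJ/kg
Δh = 117.07 + 335 = 452.07 kJ/kg
Q = ṁ·Δh = 30.67 kg/s × 452.07 kJ/kg = 13865 kJ/s
|Q| = 13865 kW = 49914 MJ/h

Q = 49900 MJ/h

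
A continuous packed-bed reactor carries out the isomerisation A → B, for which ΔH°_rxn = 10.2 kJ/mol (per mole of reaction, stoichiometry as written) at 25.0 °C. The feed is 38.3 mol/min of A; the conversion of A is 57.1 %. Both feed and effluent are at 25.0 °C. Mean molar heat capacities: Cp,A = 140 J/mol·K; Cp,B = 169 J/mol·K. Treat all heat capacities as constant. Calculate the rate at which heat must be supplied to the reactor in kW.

Q_in = 3.72 kW

Extent of reaction ξ = 0.571 × 38.3 = 21.869 mol/min
Reaction term: ξ·ΔH°_rxn = 21.869 × 10.2 = 223.07 kJ/min
Q = ΔH = 223.07 kJ/min = 3.7178 kW
Heat supplied = 3.7178 kW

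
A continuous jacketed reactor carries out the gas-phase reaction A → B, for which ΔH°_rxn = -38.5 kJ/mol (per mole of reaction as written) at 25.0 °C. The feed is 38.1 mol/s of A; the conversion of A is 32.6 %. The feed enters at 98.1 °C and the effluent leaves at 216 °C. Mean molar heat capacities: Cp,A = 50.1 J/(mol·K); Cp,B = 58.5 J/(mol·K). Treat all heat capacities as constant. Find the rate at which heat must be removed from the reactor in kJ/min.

Extent of reaction ξ = 0.326 × 38.1 = 12.421 mol/s
Reaction term: ξ·ΔH°_rxn = 12.421 × -38.5 = -478.19 kJ/s
Sensible, feed 98.1→25 °C: -139.53 kJ/s
Outlet flows (mol/s): A 25.679, B 12.421
Sensible, products 25→216 °C: 384.51 kJ/s
Q = ΔH = -233.22 kJ/s = -233.22 kW
Heat removed = 13993 kJ/min

Q_out = 14000 kJ/min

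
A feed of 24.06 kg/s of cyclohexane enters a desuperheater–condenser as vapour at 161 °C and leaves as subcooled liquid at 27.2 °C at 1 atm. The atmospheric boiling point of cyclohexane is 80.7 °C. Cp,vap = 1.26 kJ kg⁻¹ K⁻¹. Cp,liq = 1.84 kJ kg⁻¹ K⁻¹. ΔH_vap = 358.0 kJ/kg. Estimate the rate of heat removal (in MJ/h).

Q_c = 48300 MJ/h

vapour 161→80.7 °C: -101.18 kJ/kg
condensation at 80.7 °C: -358 kJ/kg
liquid 80.7→27.2 °C: -98.44 kJ/kg
Δh = -101.18 + -358 + -98.44 = -557.62 kJ/kg
Q = ṁ·Δh = 24.06 kg/s × -557.62 kJ/kg = -13416 kJ/s
|Q| = 13416 kW = 48299 MJ/h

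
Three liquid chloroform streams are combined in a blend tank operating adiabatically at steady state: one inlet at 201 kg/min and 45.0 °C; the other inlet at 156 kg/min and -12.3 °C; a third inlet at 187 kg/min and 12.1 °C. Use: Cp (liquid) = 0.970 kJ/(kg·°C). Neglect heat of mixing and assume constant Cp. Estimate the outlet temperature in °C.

Energy balance with Q = 0: Σ ṁᵢCp,ᵢ(T_out − Tᵢ) = 0
T_out = Σ ṁᵢCp,ᵢTᵢ / Σ ṁᵢCp,ᵢ
      = 9107.2 / 527.68 = 17.259 °C

T_out = 17.3 °C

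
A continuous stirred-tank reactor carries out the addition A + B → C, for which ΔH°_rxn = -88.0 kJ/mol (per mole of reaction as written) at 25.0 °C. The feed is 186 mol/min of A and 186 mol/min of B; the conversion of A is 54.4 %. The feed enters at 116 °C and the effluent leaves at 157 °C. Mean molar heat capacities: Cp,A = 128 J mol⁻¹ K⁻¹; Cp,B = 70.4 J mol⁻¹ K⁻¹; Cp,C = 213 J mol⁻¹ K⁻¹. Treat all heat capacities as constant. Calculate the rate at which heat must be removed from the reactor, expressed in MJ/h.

Q_out = 432 MJ/h

Extent of reaction ξ = 0.544 × 186 = 101.18 mol/min
Reaction term: ξ·ΔH°_rxn = 101.18 × -88.0 = -8904.2 kJ/min
Sensible, feed 116→25 °C: -3358.1 kJ/min
Outlet flows (mol/min): A 84.816, B 84.816, C 101.18
Sensible, products 25→157 °C: 5066.1 kJ/min
Q = ΔH = -7196.2 kJ/min = -119.94 kW
Heat removed = 431.77 MJ/h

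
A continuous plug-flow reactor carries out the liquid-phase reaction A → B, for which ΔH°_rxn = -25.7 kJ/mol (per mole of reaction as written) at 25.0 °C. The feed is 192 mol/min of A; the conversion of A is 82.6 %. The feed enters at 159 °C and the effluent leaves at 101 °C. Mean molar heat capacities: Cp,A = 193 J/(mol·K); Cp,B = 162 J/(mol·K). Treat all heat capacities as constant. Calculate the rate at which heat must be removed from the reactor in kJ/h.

Extent of reaction ξ = 0.826 × 192 = 158.59 mol/min
Reaction term: ξ·ΔH°_rxn = 158.59 × -25.7 = -4075.8 kJ/min
Sensible, feed 159→25 °C: -4965.5 kJ/min
Outlet flows (mol/min): A 33.408, B 158.59
Sensible, products 25→101 °C: 2442.6 kJ/min
Q = ΔH = -6598.7 kJ/min = -109.98 kW
Heat removed = 395920 kJ/h

Q_out = 396000 kJ/h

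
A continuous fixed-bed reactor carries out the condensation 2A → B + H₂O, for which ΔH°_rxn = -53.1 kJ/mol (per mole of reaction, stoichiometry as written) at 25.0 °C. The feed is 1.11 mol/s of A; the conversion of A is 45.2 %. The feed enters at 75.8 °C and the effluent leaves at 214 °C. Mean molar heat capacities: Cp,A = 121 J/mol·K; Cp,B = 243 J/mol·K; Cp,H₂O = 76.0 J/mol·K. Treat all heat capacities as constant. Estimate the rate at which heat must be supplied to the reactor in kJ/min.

Extent of reaction ξ = 0.452 × 1.11 / 2 = 0.25086 mol/s
Reaction term: ξ·ΔH°_rxn = 0.25086 × -53.1 = -13.321 kJ/s
Sensible, feed 75.8→25 °C: -6.8229 kJ/s
Outlet flows (mol/s): A 0.60828, B 0.25086, H₂O 0.25086
Sensible, products 25→214 °C: 29.035 kJ/s
Q = ΔH = 8.8917 kJ/s = 8.8917 kW
Heat supplied = 533.5 kJ/min

Q_in = 534 kJ/min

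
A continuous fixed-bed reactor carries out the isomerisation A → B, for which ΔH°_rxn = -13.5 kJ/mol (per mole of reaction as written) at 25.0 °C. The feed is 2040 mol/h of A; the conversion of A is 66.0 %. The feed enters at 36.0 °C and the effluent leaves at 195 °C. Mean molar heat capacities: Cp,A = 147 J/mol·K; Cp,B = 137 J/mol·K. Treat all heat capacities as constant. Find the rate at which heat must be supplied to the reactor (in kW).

Extent of reaction ξ = 0.660 × 2040 = 1346.4 mol/h
Reaction term: ξ·ΔH°_rxn = 1346.4 × -13.5 = -18176 kJ/h
Sensible, feed 36.0→25 °C: -3298.7 kJ/h
Outlet flows (mol/h): A 693.6, B 1346.4
Sensible, products 25→195 °C: 48691 kJ/h
Q = ΔH = 27216 kJ/h = 7.5599 kW
Heat supplied = 7.5599 kW

Q_in = 7.56 kW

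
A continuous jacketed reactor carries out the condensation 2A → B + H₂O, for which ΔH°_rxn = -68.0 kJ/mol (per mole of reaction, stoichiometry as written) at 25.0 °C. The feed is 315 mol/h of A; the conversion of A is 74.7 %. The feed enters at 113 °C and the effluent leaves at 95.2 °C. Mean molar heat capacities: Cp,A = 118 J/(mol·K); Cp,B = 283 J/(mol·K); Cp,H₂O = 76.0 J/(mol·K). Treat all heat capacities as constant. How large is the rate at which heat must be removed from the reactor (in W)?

Q_out = 2120 W

Extent of reaction ξ = 0.747 × 315 / 2 = 117.65 mol/h
Reaction term: ξ·ΔH°_rxn = 117.65 × -68.0 = -8000.4 kJ/h
Sensible, feed 113→25 °C: -3271 kJ/h
Outlet flows (mol/h): A 79.695, B 117.65, H₂O 117.65
Sensible, products 25→95.2 °C: 3625.2 kJ/h
Q = ΔH = -7646.1 kJ/h = -2.1239 kW
Heat removed = 2123.9 W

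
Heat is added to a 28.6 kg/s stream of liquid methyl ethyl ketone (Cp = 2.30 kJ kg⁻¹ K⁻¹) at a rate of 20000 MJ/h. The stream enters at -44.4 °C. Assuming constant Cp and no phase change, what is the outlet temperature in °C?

T_out = 40.1 °C

Q = 20000 MJ/h = 5555.6 kJ/s
ΔT = Q/(ṁ·Cp) = 5555.6/(28.6×2.30) = 84.457 K
T_out = -44.4 + 84.457 = 40.057 °C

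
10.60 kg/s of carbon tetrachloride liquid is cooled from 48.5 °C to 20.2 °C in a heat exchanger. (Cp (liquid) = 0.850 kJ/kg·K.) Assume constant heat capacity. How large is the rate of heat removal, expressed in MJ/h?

Q = ṁ·Cp·ΔT = 10.60 × 0.850 × (20.2 − 48.5) = -254.98 kJ/s
Cooling duty = 917.94 MJ/h

Q_c = 918 MJ/h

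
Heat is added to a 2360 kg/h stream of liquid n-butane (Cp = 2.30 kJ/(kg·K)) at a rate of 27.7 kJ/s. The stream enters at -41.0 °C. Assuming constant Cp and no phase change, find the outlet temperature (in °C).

T_out = -22.6 °C

Q = 27.7 kJ/s = 99720 kJ/h
ΔT = Q/(ṁ·Cp) = 99720/(2360×2.30) = 18.371 K
T_out = -41.0 + 18.371 = -22.629 °C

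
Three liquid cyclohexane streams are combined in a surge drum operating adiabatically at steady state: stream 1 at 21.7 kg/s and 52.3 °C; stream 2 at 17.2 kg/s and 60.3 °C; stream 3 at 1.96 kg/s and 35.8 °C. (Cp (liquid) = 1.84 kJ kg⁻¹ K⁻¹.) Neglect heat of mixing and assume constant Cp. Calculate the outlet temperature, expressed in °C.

Adiabatic, steady state ⇒ Σ ṁᵢCp,ᵢ(T_out − Tᵢ) = 0
T_out = Σ ṁᵢCp,ᵢTᵢ / Σ ṁᵢCp,ᵢ
      = 4125.7 / 75.182 = 54.876 °C

T_out = 54.9 °C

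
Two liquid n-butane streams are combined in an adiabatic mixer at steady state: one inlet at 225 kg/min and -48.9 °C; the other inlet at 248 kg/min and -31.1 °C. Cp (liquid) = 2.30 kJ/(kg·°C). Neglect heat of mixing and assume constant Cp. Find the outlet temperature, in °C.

T_out = -39.6 °C

No heat crosses the boundary, so H_out = H_in.
T_out = Σ ṁᵢCp,ᵢTᵢ / Σ ṁᵢCp,ᵢ
      = -43045 / 1087.9 = -39.567 °C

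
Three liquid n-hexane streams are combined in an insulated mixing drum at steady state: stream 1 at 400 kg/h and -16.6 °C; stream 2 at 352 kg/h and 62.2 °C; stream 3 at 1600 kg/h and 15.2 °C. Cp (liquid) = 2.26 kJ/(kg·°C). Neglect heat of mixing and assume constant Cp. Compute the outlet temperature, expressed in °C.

T_out = 16.8 °C

Adiabatic, steady state ⇒ Σ ṁᵢCp,ᵢ(T_out − Tᵢ) = 0
T_out = Σ ṁᵢCp,ᵢTᵢ / Σ ṁᵢCp,ᵢ
      = 89438 / 5315.5 = 16.826 °C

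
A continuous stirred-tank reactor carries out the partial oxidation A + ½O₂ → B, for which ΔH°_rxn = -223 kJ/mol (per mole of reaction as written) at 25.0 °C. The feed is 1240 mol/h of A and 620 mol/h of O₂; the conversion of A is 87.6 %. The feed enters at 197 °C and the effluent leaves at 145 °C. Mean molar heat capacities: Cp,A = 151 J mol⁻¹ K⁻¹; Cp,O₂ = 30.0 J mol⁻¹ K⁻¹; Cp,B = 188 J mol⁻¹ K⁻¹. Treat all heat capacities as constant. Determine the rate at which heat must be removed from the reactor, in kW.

Q_out = 69.5 kW

Extent of reaction ξ = 0.876 × 1240 = 1086.2 mol/h
Reaction term: ξ·ΔH°_rxn = 1086.2 × -223 = -242230 kJ/h
Sensible, feed 197→25 °C: -35404 kJ/h
Outlet flows (mol/h): A 153.76, O₂ 76.88, B 1086.2
Sensible, products 25→145 °C: 27568 kJ/h
Q = ΔH = -250070 kJ/h = -69.463 kW
Heat removed = 69.463 kW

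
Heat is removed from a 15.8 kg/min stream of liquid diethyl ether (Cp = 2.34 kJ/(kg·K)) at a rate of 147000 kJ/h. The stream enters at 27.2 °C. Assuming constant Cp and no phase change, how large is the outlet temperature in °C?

Q = 147000 kJ/h = 2450 kJ/min
ΔT = Q/(ṁ·Cp) = 2450/(15.8×2.34) = 66.266 K
T_out = 27.2 − 66.266 = -39.066 °C

T_out = -39.1 °C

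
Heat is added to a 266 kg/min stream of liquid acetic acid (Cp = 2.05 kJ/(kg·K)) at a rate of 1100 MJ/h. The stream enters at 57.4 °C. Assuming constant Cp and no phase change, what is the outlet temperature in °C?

Q = 1100 MJ/h = 18333 kJ/min
ΔT = Q/(ṁ·Cp) = 18333/(266×2.05) = 33.621 K
T_out = 57.4 + 33.621 = 91.021 °C

T_out = 91.0 °C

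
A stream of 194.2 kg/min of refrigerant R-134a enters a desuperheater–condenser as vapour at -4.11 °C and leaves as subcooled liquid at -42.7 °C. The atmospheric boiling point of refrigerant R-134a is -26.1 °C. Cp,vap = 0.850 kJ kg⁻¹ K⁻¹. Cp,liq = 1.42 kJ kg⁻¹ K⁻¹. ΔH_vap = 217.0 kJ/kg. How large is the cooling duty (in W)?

Q_c = 839000 W

vapour -4.11→-26.1 °C: -18.692 kJ/kg
condensation at -26.1 °C: -217 kJ/kg
liquid -26.1→-42.7 °C: -23.572 kJ/kg
Δh = -18.692 + -217 + -23.572 = -259.26 kJ/kg
Q = ṁ·Δh = 194.2 kg/min × -259.26 kJ/kg = -50349 kJ/min
|Q| = 839.15 kW = 839150 W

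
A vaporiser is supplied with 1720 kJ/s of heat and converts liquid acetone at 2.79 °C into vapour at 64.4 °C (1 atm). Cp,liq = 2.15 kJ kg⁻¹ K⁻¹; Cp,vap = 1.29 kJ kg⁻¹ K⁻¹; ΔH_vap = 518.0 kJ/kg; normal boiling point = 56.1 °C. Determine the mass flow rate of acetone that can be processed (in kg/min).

ṁ = 160 kg/min

Δh = 2.15×(56.1−2.79) + 518.0 + 1.29×(64.4−56.1) = 643.32 kJ/kg
Q = 1720 kJ/s = 1720 kJ/s = 103200 kJ/min
ṁ = Q/Δh = 103200 / 643.32 = 160.42 kg/min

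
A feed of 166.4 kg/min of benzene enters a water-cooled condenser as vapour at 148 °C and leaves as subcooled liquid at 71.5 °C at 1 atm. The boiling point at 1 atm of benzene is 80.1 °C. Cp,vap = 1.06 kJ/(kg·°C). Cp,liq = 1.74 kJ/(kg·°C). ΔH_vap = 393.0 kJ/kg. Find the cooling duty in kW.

Q_c = 1330 kW

vapour 148→80.1 °C: -71.974 kJ/kg
condensation at 80.1 °C: -393 kJ/kg
liquid 80.1→71.5 °C: -14.964 kJ/kg
Δh = -71.974 + -393 + -14.964 = -479.94 kJ/kg
Q = ṁ·Δh = 166.4 kg/min × -479.94 kJ/kg = -79862 kJ/min
|Q| = 1331 kW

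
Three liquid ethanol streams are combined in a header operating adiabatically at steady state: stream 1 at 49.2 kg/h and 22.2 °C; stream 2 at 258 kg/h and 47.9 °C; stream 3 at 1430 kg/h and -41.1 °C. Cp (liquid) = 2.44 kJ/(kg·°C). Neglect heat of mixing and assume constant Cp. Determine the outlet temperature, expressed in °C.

No heat crosses the boundary, so H_out = H_in.
T_out = Σ ṁᵢCp,ᵢTᵢ / Σ ṁᵢCp,ᵢ
      = -110590 / 4238.8 = -26.089 °C

T_out = -26.1 °C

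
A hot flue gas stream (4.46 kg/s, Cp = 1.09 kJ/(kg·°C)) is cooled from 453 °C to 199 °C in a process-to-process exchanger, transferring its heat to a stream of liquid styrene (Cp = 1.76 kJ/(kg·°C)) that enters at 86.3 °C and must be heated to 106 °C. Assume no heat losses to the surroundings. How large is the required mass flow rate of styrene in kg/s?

Heat released by hot stream: Q = 4.46 × 1.09 × (453 − 199) = 1234.8 kJ/s
Energy balance on cold side (adiabatic exchanger): Q = ṁ_c·Cp_c·(T_c,out − T_c,in)
ṁ_c = 1234.8 / [1.76 × (106 − 86.3)] = 35.614 kg/s

ṁ_c = 35.6 kg/s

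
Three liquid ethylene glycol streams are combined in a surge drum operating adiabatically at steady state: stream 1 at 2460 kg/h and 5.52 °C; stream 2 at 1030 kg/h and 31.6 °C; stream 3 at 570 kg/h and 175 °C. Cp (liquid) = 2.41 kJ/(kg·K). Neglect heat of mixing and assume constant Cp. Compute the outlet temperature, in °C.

T_out = 35.9 °C

Energy balance with Q = 0: Σ ṁᵢCp,ᵢ(T_out − Tᵢ) = 0
Σ ṁᵢCp,ᵢTᵢ = 2460×2.41×5.52 + 1030×2.41×31.6 + 570×2.41×175 = 351560
Σ ṁᵢCp,ᵢ = 2460×2.41 + 1030×2.41 + 570×2.41 = 9784.6
T_out = 351560 / 9784.6 = 35.93 °C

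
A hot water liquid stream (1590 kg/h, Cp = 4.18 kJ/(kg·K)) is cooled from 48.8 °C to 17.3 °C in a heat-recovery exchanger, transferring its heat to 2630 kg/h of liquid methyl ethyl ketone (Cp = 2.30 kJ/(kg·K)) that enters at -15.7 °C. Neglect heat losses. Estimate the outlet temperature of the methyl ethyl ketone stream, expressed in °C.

T_c,out = 18.9 °C

Heat released by hot stream: Q = 1590 × 4.18 × (48.8 − 17.3) = 209360 kJ/h
Energy balance on cold side (adiabatic exchanger): Q = ṁ_c·Cp_c·(T_c,out − T_c,in)
T_c,out = -15.7 + 209360/(2630 × 2.30) = 18.91 °C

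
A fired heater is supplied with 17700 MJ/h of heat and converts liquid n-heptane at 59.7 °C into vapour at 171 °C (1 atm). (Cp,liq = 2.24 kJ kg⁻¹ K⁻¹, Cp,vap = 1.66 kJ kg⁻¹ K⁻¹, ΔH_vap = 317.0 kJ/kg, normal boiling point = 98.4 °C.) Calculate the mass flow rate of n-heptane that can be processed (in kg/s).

ṁ = 9.38 kg/s

Δh = 2.24×(98.4−59.7) + 317.0 + 1.66×(171−98.4) = 524.2 kJ/kg
Q = 17700 MJ/h = 4916.7 kJ/s = 4916.7 kJ/s
ṁ = Q/Δh = 4916.7 / 524.2 = 9.3793 kg/s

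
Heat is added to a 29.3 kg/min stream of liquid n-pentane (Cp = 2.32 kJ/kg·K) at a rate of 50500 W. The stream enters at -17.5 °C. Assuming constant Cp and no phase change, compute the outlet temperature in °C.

Q = 50500 W = 3030 kJ/min
ΔT = Q/(ṁ·Cp) = 3030/(29.3×2.32) = 44.575 K
T_out = -17.5 + 44.575 = 27.075 °C

T_out = 27.1 °C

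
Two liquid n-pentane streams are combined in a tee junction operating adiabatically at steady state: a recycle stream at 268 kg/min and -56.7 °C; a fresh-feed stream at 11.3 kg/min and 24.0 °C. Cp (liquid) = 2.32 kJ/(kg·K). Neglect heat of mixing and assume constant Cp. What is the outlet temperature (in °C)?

No heat crosses the boundary, so H_out = H_in.
Σ ṁᵢCp,ᵢTᵢ = 268×2.32×-56.7 + 11.3×2.32×24.0 = -34625
Σ ṁᵢCp,ᵢ = 268×2.32 + 11.3×2.32 = 647.98
T_out = -34625 / 647.98 = -53.435 °C

T_out = -53.4 °C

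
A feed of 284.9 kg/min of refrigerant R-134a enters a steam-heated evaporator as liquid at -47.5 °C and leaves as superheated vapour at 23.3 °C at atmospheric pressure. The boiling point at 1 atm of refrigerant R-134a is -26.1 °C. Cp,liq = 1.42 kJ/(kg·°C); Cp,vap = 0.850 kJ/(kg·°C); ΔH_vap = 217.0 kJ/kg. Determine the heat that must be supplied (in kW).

Q = 1370 kW

liquid -47.5→-26.1 °C: 30.388 kJ/kg
vaporisation at -26.1 °C: 217 kJ/kg
vapour -26.1→23.3 °C: 41.99 kJ/kg
Δh = 30.388 + 217 + 41.99 = 289.38 kJ/kg
Q = ṁ·Δh = 284.9 kg/min × 289.38 kJ/kg = 82444 kJ/min
|Q| = 1374.1 kW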